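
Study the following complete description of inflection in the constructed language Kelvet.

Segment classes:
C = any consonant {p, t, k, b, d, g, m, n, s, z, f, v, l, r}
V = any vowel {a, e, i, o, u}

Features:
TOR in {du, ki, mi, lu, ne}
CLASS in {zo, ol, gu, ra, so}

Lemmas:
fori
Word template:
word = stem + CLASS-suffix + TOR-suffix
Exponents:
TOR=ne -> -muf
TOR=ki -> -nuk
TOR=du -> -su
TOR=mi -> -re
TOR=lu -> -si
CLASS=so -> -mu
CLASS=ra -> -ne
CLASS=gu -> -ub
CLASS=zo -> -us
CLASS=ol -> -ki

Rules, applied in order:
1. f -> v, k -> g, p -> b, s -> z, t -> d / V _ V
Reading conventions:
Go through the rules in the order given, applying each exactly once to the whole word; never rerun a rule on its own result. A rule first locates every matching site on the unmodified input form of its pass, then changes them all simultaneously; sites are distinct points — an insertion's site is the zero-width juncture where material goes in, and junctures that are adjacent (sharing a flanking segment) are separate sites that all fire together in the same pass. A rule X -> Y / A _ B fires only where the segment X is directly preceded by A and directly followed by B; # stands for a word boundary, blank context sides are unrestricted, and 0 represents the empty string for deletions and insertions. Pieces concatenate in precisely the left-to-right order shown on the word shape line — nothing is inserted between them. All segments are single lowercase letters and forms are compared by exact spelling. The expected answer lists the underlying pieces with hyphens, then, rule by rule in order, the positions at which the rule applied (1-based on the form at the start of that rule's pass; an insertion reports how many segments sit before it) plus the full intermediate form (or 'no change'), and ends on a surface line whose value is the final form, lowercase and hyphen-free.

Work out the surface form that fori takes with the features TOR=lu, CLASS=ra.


underlying: fori-ne-si
1. f -> v, k -> g, p -> b, s -> z, t -> d / V _ V: fires at position(s) 7: forinezi
surface: forinezi


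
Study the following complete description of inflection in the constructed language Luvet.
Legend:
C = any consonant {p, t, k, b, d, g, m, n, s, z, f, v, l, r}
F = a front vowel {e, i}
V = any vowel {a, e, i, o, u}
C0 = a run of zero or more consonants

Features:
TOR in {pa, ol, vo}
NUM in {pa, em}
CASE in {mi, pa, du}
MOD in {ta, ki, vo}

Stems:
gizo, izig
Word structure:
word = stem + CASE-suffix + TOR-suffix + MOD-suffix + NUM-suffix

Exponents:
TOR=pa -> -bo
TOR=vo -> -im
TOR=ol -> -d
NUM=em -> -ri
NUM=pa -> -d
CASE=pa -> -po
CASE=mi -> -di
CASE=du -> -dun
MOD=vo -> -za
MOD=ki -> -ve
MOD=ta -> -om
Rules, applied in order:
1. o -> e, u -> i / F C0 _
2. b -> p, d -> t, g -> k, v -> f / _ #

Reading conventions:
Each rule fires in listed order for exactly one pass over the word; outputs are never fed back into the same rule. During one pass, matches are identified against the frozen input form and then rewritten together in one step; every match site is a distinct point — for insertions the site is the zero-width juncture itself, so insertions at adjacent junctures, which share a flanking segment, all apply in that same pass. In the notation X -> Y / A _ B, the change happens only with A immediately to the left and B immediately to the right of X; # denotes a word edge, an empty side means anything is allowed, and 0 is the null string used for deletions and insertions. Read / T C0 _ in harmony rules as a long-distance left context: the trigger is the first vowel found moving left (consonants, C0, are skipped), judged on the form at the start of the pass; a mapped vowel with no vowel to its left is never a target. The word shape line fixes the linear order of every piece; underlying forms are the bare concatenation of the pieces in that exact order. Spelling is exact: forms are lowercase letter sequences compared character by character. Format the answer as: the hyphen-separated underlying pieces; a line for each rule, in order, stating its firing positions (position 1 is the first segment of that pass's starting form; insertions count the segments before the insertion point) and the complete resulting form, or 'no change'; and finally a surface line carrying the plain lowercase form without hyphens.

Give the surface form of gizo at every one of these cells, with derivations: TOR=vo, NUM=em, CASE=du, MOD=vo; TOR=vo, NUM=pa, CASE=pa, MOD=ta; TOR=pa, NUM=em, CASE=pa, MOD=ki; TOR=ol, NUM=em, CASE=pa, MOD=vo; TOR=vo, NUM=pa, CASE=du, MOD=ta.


cell TOR=vo, NUM=em, CASE=du, MOD=vo:
underlying: gizo-dun-im-za-ri
1. o -> e, u -> i / F C0 _: fires at position(s) 4: gizedunimzari
2. b -> p, d -> t, g -> k, v -> f / _ #: no change
surface: gizedunimzari

cell TOR=vo, NUM=pa, CASE=pa, MOD=ta:
underlying: gizo-po-im-om-d
1. o -> e, u -> i / F C0 _: fires at position(s) 4, 9: gizepoimemd
2. b -> p, d -> t, g -> k, v -> f / _ #: fires at position(s) 11: gizepoimemt
surface: gizepoimemt

cell TOR=pa, NUM=em, CASE=pa, MOD=ki:
underlying: gizo-po-bo-ve-ri
1. o -> e, u -> i / F C0 _: fires at position(s) 4: gizepoboveri
2. b -> p, d -> t, g -> k, v -> f / _ #: no change
surface: gizepoboveri

cell TOR=ol, NUM=em, CASE=pa, MOD=vo:
underlying: gizo-po-d-za-ri
1. o -> e, u -> i / F C0 _: fires at position(s) 4: gizepodzari
2. b -> p, d -> t, g -> k, v -> f / _ #: no change
surface: gizepodzari

cell TOR=vo, NUM=pa, CASE=du, MOD=ta:
underlying: gizo-dun-im-om-d
1. o -> e, u -> i / F C0 _: fires at position(s) 4, 10: gizedunimemd
2. b -> p, d -> t, g -> k, v -> f / _ #: fires at position(s) 12: gizedunimemt
surface: gizedunimemt


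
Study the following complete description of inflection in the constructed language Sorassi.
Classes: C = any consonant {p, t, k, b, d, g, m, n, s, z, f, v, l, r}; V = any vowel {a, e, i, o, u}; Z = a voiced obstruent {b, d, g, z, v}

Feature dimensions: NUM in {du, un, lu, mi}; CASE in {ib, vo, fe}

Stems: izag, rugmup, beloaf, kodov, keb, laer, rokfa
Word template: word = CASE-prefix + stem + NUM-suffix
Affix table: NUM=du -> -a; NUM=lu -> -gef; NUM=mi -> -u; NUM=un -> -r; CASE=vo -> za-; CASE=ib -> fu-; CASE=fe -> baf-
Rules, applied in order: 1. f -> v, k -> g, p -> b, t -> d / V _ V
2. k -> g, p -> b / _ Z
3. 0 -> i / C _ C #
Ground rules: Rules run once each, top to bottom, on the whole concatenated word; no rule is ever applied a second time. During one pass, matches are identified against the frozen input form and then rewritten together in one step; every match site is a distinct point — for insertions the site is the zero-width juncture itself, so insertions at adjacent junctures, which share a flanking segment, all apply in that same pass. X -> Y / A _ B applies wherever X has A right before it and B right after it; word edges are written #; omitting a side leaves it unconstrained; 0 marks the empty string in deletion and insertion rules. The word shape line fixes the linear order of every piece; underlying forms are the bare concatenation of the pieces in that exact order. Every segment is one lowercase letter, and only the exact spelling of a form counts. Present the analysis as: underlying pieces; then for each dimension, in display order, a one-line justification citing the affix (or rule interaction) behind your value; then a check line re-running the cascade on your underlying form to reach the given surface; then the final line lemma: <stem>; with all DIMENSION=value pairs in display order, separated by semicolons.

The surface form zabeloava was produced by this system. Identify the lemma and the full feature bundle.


underlying: za-beloaf-a
NUM=du - signalled by the affix -a
CASE=vo - signalled by the affix za-
check: zabeloafa -> zabeloava -> zabeloava -> zabeloava
lemma: beloaf; NUM=du; CASE=vo


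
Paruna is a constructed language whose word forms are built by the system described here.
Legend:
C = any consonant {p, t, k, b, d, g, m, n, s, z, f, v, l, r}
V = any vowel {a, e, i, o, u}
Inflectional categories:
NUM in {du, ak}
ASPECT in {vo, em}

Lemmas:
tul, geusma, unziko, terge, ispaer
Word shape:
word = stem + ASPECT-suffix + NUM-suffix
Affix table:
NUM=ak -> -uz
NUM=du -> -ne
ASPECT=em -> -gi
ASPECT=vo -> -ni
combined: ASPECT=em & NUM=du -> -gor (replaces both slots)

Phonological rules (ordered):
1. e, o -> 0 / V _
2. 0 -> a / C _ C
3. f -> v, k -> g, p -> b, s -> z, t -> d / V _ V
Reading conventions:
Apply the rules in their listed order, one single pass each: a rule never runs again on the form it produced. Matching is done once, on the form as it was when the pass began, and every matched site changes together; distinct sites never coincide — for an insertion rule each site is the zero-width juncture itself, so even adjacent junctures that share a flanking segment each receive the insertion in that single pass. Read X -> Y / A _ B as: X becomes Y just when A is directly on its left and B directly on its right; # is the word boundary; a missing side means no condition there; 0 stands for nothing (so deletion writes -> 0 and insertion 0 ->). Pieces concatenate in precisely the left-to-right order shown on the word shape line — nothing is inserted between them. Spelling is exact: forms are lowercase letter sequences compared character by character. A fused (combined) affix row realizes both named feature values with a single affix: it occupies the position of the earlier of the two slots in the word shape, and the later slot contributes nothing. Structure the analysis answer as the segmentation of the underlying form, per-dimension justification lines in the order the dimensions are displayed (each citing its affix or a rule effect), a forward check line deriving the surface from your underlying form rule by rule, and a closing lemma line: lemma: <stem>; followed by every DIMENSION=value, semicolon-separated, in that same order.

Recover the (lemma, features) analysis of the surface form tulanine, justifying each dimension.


underlying: tul-ni-ne
NUM=du - signalled by the affix -ne
ASPECT=vo - signalled by the affix -ni
check: tulnine -> tulnine -> tulanine -> tulanine
lemma: tul; NUM=du; ASPECT=vo


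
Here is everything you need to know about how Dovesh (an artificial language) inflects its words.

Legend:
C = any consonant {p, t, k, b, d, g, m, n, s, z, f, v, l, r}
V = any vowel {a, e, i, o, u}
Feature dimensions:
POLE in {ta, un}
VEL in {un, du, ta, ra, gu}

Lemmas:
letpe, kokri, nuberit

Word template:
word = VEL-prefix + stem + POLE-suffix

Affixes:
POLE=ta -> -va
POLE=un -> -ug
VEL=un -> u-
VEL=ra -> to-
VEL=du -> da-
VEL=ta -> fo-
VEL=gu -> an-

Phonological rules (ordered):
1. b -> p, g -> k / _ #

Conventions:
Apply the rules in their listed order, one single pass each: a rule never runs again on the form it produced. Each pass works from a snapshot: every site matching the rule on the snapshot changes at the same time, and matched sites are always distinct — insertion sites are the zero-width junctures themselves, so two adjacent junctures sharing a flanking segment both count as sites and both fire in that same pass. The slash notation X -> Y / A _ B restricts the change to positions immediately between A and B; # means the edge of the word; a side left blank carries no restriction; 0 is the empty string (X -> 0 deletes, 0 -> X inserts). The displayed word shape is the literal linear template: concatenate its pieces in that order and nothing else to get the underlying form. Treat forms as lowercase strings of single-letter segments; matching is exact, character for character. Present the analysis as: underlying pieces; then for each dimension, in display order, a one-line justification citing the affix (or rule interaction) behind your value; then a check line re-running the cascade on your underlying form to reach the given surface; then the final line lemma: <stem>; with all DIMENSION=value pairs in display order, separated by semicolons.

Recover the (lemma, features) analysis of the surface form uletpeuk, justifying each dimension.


underlying: u-letpe-ug
POLE=un - signalled by the affix -ug
VEL=un - signalled by the affix u-
check: uletpeug -> uletpeuk
lemma: letpe; POLE=un; VEL=un


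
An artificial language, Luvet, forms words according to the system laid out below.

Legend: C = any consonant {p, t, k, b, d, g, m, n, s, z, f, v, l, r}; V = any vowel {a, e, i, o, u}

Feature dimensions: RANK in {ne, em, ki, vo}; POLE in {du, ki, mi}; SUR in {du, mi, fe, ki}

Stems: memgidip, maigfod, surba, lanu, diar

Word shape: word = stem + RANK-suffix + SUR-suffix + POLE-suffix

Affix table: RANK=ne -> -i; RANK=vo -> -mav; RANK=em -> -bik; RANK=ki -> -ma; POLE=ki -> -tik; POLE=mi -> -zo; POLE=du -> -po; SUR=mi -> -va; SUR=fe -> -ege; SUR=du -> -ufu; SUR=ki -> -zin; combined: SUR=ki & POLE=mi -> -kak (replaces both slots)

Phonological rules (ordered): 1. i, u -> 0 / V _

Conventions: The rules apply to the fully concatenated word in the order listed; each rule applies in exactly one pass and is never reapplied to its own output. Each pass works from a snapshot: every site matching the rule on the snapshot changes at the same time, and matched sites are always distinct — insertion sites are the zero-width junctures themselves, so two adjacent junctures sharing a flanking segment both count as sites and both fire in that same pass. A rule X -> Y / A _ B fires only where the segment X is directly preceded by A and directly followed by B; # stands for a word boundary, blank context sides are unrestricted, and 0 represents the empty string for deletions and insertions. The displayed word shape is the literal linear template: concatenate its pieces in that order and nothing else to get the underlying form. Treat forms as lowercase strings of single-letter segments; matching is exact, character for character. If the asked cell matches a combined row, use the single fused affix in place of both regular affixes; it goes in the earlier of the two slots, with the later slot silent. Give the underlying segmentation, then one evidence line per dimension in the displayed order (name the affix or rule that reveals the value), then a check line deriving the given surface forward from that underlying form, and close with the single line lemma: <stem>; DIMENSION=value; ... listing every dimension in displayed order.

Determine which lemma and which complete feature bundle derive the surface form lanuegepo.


underlying: lanu-i-ege-po
RANK=ne - signalled by the affix -i
POLE=du - signalled by the affix -po
SUR=fe - signalled by the affix -ege
check: lanuiegepo -> lanuegepo
lemma: lanu; RANK=ne; POLE=du; SUR=fe


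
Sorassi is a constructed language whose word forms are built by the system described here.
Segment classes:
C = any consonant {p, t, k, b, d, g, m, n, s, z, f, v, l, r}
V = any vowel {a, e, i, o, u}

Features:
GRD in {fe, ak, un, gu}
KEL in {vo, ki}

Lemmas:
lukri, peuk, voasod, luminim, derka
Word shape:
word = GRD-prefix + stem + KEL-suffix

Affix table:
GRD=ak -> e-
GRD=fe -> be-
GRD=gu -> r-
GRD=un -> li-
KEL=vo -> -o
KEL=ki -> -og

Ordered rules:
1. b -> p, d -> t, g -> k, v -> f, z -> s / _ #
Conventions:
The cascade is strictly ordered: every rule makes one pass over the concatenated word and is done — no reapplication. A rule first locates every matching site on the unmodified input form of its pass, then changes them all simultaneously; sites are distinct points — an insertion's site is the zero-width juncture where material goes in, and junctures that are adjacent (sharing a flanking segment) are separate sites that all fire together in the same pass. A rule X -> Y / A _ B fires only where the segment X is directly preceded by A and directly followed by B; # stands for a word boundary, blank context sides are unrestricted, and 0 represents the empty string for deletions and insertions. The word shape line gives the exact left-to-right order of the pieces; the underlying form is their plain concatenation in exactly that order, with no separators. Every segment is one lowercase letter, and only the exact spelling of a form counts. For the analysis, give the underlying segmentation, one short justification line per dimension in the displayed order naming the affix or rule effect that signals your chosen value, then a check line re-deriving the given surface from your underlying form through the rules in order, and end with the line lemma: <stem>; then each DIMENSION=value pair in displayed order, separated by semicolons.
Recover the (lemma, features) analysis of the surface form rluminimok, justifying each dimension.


underlying: r-luminim-og
GRD=gu - signalled by the affix r-
KEL=ki - signalled by the affix -og
check: rluminimog -> rluminimok
lemma: luminim; GRD=gu; KEL=ki


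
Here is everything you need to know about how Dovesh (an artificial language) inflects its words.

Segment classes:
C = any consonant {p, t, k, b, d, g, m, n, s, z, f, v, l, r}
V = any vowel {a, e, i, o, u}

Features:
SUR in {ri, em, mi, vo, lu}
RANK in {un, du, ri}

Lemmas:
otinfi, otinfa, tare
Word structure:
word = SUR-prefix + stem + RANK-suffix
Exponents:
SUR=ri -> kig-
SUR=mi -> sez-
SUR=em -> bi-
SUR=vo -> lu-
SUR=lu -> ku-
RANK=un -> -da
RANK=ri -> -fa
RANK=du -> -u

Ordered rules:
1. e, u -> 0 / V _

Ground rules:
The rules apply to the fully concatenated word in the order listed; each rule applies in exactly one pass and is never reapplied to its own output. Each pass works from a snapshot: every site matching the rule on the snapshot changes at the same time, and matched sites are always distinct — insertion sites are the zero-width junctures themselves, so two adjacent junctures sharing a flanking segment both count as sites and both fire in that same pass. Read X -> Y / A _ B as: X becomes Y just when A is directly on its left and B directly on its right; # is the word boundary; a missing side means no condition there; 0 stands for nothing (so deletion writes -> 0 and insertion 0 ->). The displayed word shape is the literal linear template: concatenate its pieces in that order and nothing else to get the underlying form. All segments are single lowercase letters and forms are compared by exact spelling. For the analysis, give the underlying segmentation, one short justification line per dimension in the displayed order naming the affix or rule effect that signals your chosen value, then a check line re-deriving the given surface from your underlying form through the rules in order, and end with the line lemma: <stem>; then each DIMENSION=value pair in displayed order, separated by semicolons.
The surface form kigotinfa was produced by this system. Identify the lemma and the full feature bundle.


underlying: kig-otinfa-u
SUR=ri - signalled by the affix kig-
RANK=du - signalled by the affix -u
check: kigotinfau -> kigotinfa
lemma: otinfa; SUR=ri; RANK=du


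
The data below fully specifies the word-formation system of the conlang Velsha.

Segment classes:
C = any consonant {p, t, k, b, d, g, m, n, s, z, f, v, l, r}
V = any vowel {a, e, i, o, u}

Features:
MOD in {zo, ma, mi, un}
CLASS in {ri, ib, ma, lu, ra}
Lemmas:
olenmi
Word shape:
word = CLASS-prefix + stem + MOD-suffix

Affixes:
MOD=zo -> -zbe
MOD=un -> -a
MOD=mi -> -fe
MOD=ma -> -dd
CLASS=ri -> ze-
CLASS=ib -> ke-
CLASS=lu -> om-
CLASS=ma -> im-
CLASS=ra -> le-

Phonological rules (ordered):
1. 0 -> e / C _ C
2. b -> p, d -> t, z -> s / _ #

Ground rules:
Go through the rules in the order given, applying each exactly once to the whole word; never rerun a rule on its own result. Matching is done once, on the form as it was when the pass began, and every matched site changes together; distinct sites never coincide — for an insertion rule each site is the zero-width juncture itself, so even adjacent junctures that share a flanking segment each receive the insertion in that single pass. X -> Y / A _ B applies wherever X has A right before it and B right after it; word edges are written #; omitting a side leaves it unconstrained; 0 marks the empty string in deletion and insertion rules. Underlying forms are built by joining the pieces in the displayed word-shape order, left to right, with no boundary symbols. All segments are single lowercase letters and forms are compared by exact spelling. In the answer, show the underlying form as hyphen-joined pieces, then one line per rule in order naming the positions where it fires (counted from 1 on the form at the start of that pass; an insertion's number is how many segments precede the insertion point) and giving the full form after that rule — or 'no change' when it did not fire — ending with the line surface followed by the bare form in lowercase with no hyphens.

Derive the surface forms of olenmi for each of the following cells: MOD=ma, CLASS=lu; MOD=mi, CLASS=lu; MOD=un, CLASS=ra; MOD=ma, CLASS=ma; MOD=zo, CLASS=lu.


cell MOD=ma, CLASS=lu:
underlying: om-olenmi-dd
1. 0 -> e / C _ C: inserts after position(s) 6, 9: omolenemided
2. b -> p, d -> t, z -> s / _ #: fires at position(s) 12: omolenemidet
surface: omolenemidet

cell MOD=mi, CLASS=lu:
underlying: om-olenmi-fe
1. 0 -> e / C _ C: inserts after position(s) 6: omolenemife
2. b -> p, d -> t, z -> s / _ #: no change
surface: omolenemife

cell MOD=un, CLASS=ra:
underlying: le-olenmi-a
1. 0 -> e / C _ C: inserts after position(s) 6: leolenemia
2. b -> p, d -> t, z -> s / _ #: no change
surface: leolenemia

cell MOD=ma, CLASS=ma:
underlying: im-olenmi-dd
1. 0 -> e / C _ C: inserts after position(s) 6, 9: imolenemided
2. b -> p, d -> t, z -> s / _ #: fires at position(s) 12: imolenemidet
surface: imolenemidet

cell MOD=zo, CLASS=lu:
underlying: om-olenmi-zbe
1. 0 -> e / C _ C: inserts after position(s) 6, 9: omolenemizebe
2. b -> p, d -> t, z -> s / _ #: no change
surface: omolenemizebe


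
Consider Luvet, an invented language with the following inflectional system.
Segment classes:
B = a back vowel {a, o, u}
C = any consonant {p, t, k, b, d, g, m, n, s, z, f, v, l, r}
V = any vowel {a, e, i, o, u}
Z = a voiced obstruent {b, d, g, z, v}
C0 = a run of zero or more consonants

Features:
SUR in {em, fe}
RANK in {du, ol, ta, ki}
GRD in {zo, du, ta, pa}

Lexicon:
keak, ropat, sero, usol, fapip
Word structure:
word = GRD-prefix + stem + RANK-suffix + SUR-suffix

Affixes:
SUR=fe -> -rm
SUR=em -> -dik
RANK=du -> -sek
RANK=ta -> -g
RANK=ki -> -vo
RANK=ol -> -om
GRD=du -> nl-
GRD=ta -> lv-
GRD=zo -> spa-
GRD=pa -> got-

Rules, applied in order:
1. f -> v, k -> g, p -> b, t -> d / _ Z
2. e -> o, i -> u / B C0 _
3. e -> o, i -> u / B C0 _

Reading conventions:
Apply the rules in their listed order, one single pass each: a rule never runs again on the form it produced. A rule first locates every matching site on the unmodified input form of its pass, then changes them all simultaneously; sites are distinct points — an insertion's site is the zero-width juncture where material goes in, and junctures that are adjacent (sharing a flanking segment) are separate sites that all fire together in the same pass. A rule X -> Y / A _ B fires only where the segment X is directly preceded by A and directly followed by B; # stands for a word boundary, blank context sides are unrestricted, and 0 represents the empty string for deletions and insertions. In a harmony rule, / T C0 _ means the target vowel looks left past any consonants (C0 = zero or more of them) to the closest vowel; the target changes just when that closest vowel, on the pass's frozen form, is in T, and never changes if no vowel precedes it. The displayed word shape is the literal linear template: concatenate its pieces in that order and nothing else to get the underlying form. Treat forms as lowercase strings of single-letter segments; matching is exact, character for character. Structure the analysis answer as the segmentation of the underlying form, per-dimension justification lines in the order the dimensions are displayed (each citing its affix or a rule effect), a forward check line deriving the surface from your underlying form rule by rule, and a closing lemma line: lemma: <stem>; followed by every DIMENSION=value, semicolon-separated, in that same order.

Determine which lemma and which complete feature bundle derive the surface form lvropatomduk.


underlying: lv-ropat-om-dik
SUR=em - signalled by the affix -dik
RANK=ol - signalled by the affix -om
GRD=ta - signalled by the affix lv-
check: lvropatomdik -> lvropatomdik -> lvropatomduk -> lvropatomduk
lemma: ropat; SUR=em; RANK=ol; GRD=ta


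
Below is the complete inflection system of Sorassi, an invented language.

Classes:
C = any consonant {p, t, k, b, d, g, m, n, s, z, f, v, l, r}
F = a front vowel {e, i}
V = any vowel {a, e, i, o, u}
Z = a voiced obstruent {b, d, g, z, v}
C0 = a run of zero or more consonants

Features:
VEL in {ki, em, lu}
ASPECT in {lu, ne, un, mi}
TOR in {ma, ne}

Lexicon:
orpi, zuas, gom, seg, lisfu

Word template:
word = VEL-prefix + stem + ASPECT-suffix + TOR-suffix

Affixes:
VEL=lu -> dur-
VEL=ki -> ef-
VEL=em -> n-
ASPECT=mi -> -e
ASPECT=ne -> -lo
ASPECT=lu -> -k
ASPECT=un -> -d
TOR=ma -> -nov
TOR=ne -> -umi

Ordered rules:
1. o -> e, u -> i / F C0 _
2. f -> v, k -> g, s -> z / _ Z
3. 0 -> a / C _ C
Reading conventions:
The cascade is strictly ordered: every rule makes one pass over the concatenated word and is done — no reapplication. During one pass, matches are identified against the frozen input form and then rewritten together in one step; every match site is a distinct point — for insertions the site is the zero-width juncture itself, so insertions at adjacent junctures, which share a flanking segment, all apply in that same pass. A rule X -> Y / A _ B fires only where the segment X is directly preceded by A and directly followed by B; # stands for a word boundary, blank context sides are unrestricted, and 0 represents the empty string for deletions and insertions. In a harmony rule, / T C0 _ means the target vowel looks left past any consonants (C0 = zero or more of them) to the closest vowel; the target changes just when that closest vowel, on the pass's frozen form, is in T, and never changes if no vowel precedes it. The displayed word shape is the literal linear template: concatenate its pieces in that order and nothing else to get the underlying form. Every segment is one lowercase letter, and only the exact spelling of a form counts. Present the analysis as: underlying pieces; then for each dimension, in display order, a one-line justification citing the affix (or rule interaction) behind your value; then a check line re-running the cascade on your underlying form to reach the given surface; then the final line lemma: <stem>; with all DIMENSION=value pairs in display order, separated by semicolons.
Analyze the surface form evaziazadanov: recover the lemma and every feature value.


underlying: ef-zuas-d-nov
VEL=ki - signalled by the affix ef-
ASPECT=un - signalled by the affix -d
TOR=ma - signalled by the affix -nov
check: efzuasdnov -> efziasdnov -> evziazdnov -> evaziazadanov
lemma: zuas; VEL=ki; ASPECT=un; TOR=ma


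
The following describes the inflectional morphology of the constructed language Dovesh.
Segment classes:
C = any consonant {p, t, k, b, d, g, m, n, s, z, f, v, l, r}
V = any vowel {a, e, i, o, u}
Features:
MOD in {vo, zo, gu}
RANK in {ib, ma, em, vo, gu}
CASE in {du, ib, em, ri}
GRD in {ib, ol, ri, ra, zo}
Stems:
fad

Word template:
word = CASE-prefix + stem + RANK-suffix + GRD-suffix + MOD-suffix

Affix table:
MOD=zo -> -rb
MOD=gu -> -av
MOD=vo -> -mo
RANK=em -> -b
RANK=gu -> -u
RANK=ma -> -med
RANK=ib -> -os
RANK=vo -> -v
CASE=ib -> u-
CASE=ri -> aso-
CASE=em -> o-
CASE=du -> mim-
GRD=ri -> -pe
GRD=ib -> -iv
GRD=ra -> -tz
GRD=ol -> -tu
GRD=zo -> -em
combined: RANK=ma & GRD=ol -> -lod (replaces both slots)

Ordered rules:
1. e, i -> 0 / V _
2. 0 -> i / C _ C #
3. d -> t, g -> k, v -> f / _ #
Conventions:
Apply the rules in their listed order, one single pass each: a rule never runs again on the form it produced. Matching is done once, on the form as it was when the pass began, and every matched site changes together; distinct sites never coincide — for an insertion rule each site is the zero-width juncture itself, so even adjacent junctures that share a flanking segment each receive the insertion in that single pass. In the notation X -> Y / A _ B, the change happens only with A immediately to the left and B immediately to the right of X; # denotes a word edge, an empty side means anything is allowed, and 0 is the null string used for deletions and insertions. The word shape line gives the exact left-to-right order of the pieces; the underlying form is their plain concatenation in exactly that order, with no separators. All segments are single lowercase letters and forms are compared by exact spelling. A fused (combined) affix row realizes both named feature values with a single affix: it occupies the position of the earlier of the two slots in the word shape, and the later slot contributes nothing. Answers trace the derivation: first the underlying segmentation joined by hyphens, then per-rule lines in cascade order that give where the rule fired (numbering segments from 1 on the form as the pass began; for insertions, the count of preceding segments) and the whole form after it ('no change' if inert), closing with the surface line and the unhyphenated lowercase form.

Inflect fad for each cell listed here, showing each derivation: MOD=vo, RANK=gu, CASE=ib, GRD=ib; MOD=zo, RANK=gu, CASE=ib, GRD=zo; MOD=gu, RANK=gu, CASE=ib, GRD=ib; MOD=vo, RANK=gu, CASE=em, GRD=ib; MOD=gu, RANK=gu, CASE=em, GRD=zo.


cell MOD=vo, RANK=gu, CASE=ib, GRD=ib:
underlying: u-fad-u-iv-mo
1. e, i -> 0 / V _: fires at position(s) 6: ufaduvmo
2. 0 -> i / C _ C #: no change
3. d -> t, g -> k, v -> f / _ #: no change
surface: ufaduvmo

cell MOD=zo, RANK=gu, CASE=ib, GRD=zo:
underlying: u-fad-u-em-rb
1. e, i -> 0 / V _: fires at position(s) 6: ufadumrb
2. 0 -> i / C _ C #: inserts after position(s) 7: ufadumrib
3. d -> t, g -> k, v -> f / _ #: no change
surface: ufadumrib

cell MOD=gu, RANK=gu, CASE=ib, GRD=ib:
underlying: u-fad-u-iv-av
1. e, i -> 0 / V _: fires at position(s) 6: ufaduvav
2. 0 -> i / C _ C #: no change
3. d -> t, g -> k, v -> f / _ #: fires at position(s) 8: ufaduvaf
surface: ufaduvaf

cell MOD=vo, RANK=gu, CASE=em, GRD=ib:
underlying: o-fad-u-iv-mo
1. e, i -> 0 / V _: fires at position(s) 6: ofaduvmo
2. 0 -> i / C _ C #: no change
3. d -> t, g -> k, v -> f / _ #: no change
surface: ofaduvmo

cell MOD=gu, RANK=gu, CASE=em, GRD=zo:
underlying: o-fad-u-em-av
1. e, i -> 0 / V _: fires at position(s) 6: ofadumav
2. 0 -> i / C _ C #: no change
3. d -> t, g -> k, v -> f / _ #: fires at position(s) 8: ofadumaf
surface: ofadumaf


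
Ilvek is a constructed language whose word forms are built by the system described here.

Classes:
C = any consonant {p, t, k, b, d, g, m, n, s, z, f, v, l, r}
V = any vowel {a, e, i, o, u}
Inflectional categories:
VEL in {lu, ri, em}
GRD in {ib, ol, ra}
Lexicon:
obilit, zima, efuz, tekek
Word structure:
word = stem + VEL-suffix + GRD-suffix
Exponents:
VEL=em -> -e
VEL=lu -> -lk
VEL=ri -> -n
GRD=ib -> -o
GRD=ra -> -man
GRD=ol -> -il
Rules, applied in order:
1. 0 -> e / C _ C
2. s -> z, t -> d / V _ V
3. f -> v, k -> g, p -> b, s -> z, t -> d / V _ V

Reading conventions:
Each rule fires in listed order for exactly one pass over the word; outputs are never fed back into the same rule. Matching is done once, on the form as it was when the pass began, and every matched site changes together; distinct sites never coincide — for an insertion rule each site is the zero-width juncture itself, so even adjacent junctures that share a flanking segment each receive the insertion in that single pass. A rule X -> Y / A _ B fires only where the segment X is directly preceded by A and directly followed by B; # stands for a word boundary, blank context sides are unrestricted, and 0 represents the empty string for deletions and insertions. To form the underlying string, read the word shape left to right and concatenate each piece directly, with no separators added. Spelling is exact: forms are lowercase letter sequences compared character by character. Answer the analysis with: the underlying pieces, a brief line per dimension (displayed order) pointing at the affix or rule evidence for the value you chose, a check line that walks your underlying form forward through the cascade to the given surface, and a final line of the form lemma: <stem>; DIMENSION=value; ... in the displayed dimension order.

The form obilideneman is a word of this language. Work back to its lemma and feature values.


underlying: obilit-n-man
VEL=ri - signalled by the affix -n
GRD=ra - signalled by the affix -man
check: obilitnman -> obiliteneman -> obilideneman -> obilideneman
lemma: obilit; VEL=ri; GRD=ra


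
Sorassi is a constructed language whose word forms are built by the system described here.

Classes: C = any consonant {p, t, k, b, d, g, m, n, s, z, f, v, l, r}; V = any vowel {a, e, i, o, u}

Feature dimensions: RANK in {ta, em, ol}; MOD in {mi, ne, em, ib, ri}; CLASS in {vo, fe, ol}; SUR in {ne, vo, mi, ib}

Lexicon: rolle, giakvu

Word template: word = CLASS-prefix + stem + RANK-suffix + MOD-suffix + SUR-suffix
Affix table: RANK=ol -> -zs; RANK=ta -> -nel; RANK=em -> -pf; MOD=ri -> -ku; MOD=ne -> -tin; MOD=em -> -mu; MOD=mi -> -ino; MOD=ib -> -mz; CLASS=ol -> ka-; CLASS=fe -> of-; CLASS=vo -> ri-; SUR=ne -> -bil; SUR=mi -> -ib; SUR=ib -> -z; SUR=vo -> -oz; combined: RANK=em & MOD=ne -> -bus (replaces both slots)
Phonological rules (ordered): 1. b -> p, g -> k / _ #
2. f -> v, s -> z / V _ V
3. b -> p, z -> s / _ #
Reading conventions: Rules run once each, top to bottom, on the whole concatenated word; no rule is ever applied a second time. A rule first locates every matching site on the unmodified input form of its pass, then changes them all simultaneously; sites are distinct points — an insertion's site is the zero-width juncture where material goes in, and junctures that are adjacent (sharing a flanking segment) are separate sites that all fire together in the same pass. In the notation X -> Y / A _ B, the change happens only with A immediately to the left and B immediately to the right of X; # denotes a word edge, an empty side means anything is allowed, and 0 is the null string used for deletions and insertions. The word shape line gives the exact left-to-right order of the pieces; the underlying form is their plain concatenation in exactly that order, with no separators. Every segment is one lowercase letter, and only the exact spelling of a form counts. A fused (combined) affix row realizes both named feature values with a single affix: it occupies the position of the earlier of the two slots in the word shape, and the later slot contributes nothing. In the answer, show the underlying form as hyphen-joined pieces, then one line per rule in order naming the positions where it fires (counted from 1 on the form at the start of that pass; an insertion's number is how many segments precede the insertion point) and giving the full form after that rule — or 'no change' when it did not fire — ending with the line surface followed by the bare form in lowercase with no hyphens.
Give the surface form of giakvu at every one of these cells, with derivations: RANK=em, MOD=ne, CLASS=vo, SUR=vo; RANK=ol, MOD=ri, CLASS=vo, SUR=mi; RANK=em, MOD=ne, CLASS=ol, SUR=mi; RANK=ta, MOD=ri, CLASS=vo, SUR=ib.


cell RANK=em, MOD=ne, CLASS=vo, SUR=vo:
underlying: ri-giakvu-bus-oz
1. b -> p, g -> k / _ #: no change
2. f -> v, s -> z / V _ V: fires at position(s) 11: rigiakvubuzoz
3. b -> p, z -> s / _ #: fires at position(s) 13: rigiakvubuzos
surface: rigiakvubuzos

cell RANK=ol, MOD=ri, CLASS=vo, SUR=mi:
underlying: ri-giakvu-zs-ku-ib
1. b -> p, g -> k / _ #: fires at position(s) 14: rigiakvuzskuip
2. f -> v, s -> z / V _ V: no change
3. b -> p, z -> s / _ #: no change
surface: rigiakvuzskuip

cell RANK=em, MOD=ne, CLASS=ol, SUR=mi:
underlying: ka-giakvu-bus-ib
1. b -> p, g -> k / _ #: fires at position(s) 13: kagiakvubusip
2. f -> v, s -> z / V _ V: fires at position(s) 11: kagiakvubuzip
3. b -> p, z -> s / _ #: no change
surface: kagiakvubuzip

cell RANK=ta, MOD=ri, CLASS=vo, SUR=ib:
underlying: ri-giakvu-nel-ku-z
1. b -> p, g -> k / _ #: no change
2. f -> v, s -> z / V _ V: no change
3. b -> p, z -> s / _ #: fires at position(s) 14: rigiakvunelkus
surface: rigiakvunelkus


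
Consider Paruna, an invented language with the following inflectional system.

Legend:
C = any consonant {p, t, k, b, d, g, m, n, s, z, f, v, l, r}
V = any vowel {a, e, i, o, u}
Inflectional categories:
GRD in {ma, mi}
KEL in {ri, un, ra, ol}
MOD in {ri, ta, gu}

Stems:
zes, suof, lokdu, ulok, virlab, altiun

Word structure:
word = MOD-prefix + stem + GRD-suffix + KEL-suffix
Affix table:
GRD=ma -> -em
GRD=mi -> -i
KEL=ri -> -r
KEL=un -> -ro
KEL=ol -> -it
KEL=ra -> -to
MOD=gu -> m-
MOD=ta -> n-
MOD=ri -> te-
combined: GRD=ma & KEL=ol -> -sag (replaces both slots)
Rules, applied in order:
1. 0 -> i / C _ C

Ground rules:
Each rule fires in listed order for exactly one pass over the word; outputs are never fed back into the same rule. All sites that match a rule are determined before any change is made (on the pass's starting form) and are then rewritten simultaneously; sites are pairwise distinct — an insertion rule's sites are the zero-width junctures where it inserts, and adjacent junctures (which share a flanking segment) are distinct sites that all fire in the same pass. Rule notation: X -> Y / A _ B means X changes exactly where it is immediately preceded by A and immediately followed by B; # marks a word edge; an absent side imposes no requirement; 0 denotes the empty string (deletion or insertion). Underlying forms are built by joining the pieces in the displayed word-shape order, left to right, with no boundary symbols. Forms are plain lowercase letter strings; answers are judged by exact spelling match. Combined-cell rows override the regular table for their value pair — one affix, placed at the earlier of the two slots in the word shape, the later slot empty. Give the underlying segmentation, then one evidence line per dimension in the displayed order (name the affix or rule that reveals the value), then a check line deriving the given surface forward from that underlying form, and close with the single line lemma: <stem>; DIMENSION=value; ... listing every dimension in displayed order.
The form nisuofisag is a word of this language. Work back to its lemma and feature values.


underlying: n-suof-sag
GRD=ma - signalled by the combined affix row
KEL=ol - signalled by the combined affix row
MOD=ta - signalled by the affix n-
check: nsuofsag -> nisuofisag
lemma: suof; GRD=ma; KEL=ol; MOD=ta


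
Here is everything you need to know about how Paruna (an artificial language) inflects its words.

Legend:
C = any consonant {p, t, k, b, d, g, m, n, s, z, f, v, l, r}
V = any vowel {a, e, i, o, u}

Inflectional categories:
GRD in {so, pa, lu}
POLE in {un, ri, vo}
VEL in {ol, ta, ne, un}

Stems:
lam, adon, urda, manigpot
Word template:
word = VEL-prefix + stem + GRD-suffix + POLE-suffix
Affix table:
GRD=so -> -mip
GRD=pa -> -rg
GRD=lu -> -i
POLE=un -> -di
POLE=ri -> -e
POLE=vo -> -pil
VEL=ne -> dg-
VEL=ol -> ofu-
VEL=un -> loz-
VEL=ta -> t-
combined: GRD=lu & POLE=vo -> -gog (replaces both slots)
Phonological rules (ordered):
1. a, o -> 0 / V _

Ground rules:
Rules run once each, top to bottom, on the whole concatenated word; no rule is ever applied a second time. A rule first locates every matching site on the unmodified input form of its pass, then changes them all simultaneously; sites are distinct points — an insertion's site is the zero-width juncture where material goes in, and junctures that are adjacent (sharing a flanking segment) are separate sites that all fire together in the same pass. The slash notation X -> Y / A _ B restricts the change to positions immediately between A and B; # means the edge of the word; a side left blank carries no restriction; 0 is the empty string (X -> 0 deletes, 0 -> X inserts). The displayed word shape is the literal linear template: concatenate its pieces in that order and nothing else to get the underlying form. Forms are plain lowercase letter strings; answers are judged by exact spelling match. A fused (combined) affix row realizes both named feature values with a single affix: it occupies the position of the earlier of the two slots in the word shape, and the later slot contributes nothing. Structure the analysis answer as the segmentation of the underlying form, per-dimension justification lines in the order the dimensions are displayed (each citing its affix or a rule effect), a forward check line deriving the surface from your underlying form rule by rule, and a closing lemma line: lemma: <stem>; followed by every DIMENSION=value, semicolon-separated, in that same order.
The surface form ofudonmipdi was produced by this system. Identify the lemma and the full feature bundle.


underlying: ofu-adon-mip-di
GRD=so - signalled by the affix -mip
POLE=un - signalled by the affix -di
VEL=ol - signalled by the affix ofu-
check: ofuadonmipdi -> ofudonmipdi
lemma: adon; GRD=so; POLE=un; VEL=ol
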